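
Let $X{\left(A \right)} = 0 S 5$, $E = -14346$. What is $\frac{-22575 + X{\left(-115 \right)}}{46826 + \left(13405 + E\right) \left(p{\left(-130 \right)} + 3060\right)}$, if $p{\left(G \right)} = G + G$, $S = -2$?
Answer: $\frac{7525}{862658} \approx 0.008723$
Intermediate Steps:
$p{\left(G \right)} = 2 G$
$X{\left(A \right)} = 0$ ($X{\left(A \right)} = 0 \left(-2\right) 5 = 0 \cdot 5 = 0$)
$\frac{-22575 + X{\left(-115 \right)}}{46826 + \left(13405 + E\right) \left(p{\left(-130 \right)} + 3060\right)} = \frac{-22575 + 0}{46826 + \left(13405 - 14346\right) \left(2 \left(-130\right) + 3060\right)} = - \frac{22575}{46826 - 941 \left(-260 + 3060\right)} = - \frac{22575}{46826 - 2634800} = - \frac{22575}{-2587974} = \left(-22575\right) \left(- \frac{1}{2587974}\right) = \frac{7525}{862658}$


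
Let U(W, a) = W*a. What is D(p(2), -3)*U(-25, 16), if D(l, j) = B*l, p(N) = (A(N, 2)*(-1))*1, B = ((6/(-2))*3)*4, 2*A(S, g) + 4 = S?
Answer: 14400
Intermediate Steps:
A(S, g) = -2 + S/2
B = -36 (B = ((6*(-½))*3)*4 = -3*3*4 = -9*4 = -36)
p(N) = 2 - N/2 (p(N) = ((-2 + N/2)*(-1))*1 = (2 - N/2)*1 = 2 - N/2)
D(l, j) = -36*l
D(p(2), -3)*U(-25, 16) = (-36*(2 - ½*2))*(-25*16) = -36*(2 - 1)*(-400) = -36*1*(-400) = -36*(-400) = 14400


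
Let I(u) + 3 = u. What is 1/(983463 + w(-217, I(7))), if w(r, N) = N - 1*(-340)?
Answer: 1/983807 ≈ 1.0165e-6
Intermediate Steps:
I(u) = -3 + u
w(r, N) = 340 + N (w(r, N) = N + 340 = 340 + N)
1/(983463 + w(-217, I(7))) = 1/(983463 + (340 + (-3 + 7))) = 1/(983463 + (340 + 4)) = 1/(983463 + 344) = 1/983807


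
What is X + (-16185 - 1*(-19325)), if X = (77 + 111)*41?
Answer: 10848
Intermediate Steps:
X = 7708 (X = 188*41 = 7708)
X + (-16185 - 1*(-19325)) = 7708 + (-16185 - 1*(-19325)) = 7708 + (-16185 + 19325) = 7708 + 3140 = 10848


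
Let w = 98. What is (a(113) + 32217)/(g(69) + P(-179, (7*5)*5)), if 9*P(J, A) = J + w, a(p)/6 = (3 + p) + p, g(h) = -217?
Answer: -33591/226 ≈ -148.63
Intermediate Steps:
a(p) = 18 + 12*p (a(p) = 6*((3 + p) + p) = 6*(3 + 2*p) = 18 + 12*p)
P(J, A) = 98/9 + J/9 (P(J, A) = (J + 98)/9 = (98 + J)/9 = 98/9 + J/9)
(a(113) + 32217)/(g(69) + P(-179, (7*5)*5)) = ((18 + 12*113) + 32217)/(-217 + (98/9 + (1/9)*(-179))) = ((18 + 1356) + 32217)/(-217 + (98/9 - 179/9)) = (1374 + 32217)/(-217 - 9) = 33591/(-226) = 33591*(-1/226) = -33591/226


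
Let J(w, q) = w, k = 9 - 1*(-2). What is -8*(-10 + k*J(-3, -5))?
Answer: 344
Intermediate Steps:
k = 11 (k = 9 + 2 = 11)
-8*(-10 + k*J(-3, -5)) = -8*(-10 + 11*(-3)) = -8*(-10 - 33) = -8*(-43) = 344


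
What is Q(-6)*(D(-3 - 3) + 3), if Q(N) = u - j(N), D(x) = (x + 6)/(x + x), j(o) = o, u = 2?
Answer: 24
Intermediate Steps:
D(x) = (6 + x)/(2*x) (D(x) = (6 + x)/((2*x)) = (6 + x)*(1/(2*x)) = (6 + x)/(2*x))
Q(N) = 2 - N
Q(-6)*(D(-3 - 3) + 3) = (2 - 1*(-6))*((6 + (-3 - 3))/(2*(-3 - 3)) + 3) = (2 + 6)*((½)*(6 - 6)/(-6) + 3) = 8*((½)*(-⅙)*0 + 3) = 8*(0 + 3) = 8*3 = 24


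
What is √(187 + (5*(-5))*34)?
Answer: I*√663 ≈ 25.749*I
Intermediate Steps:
√(187 + (5*(-5))*34) = √(187 - 25*34) = √(187 - 850) = √(-663) = I*√663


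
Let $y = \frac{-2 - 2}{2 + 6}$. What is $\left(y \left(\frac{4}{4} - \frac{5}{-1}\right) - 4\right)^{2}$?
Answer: $49$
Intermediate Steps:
$y = - \frac{1}{2}$ ($y = - \frac{4}{8} = \left(-4\right) \frac{1}{8} = - \frac{1}{2} \approx -0.5$)
$\left(y \left(\frac{4}{4} - \frac{5}{-1}\right) - 4\right)^{2} = \left(- \frac{\frac{4}{4} - \frac{5}{-1}}{2} - 4\right)^{2} = \left(- \frac{4 \cdot \frac{1}{4} - -5}{2} - 4\right)^{2} = \left(- \frac{1 + 5}{2} - 4\right)^{2} = \left(\left(- \frac{1}{2}\right) 6 - 4\right)^{2} = \left(-3 - 4\right)^{2} = \left(-7\right)^{2} = 49$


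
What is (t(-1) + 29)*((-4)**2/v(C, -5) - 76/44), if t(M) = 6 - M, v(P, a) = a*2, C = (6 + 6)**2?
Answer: -6588/55 ≈ -119.78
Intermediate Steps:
C = 144 (C = 12**2 = 144)
v(P, a) = 2*a
(t(-1) + 29)*((-4)**2/v(C, -5) - 76/44) = ((6 - 1*(-1)) + 29)*((-4)**2/((2*(-5))) - 76/44) = ((6 + 1) + 29)*(16/(-10) - 76*1/44) = (7 + 29)*(16*(-1/10) - 19/11) = 36*(-8/5 - 19/11) = 36*(-183/55) = -6588/55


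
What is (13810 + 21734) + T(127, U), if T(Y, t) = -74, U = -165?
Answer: 35470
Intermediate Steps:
(13810 + 21734) + T(127, U) = (13810 + 21734) - 74 = 35544 - 74 = 35470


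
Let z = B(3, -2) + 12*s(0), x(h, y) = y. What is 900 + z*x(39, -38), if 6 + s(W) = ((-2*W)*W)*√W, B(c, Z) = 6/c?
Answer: 3560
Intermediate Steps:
s(W) = -6 - 2*W^(5/2) (s(W) = -6 + ((-2*W)*W)*√W = -6 + (-2*W²)*√W = -6 - 2*W^(5/2))
z = -70 (z = 6/3 + 12*(-6 - 2*0^(5/2)) = 6*(⅓) + 12*(-6 - 2*0) = 2 + 12*(-6 + 0) = 2 + 12*(-6) = 2 - 72 = -70)
900 + z*x(39, -38) = 900 - 70*(-38) = 900 + 2660 = 3560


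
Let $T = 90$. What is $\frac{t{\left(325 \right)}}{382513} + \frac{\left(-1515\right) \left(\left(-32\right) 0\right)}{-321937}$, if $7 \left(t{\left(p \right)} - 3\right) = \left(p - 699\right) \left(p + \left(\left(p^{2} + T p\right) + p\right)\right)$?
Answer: $- \frac{50686329}{2677591} \approx -18.93$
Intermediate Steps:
$t{\left(p \right)} = 3 + \frac{\left(-699 + p\right) \left(p^{2} + 92 p\right)}{7}$ ($t{\left(p \right)} = 3 + \frac{\left(p - 699\right) \left(p + \left(\left(p^{2} + 90 p\right) + p\right)\right)}{7} = 3 + \frac{\left(-699 + p\right) \left(p + \left(p^{2} + 91 p\right)\right)}{7} = 3 + \frac{\left(-699 + p\right) \left(p^{2} + 92 p\right)}{7}$)
$\frac{t{\left(325 \right)}}{382513} + \frac{\left(-1515\right) \left(\left(-32\right) 0\right)}{-321937} = \frac{3 - \frac{20900100}{7} - \frac{607 \cdot 325^{2}}{7} + \frac{325^{3}}{7}}{382513} + \frac{\left(-1515\right) \left(\left(-32\right) 0\right)}{-321937} = \left(3 - \frac{20900100}{7} - \frac{64114375}{7} + \frac{1}{7} \cdot 34328125\right) \frac{1}{382513} + \left(-1515\right) 0 \left(- \frac{1}{321937}\right) = \left(3 - \frac{20900100}{7} - \frac{64114375}{7} + \frac{34328125}{7}\right) \frac{1}{382513} + 0 \left(- \frac{1}{321937}\right) = \left(- \frac{50686329}{7}\right) \frac{1}{382513} + 0 = - \frac{50686329}{2677591} + 0 = - \frac{50686329}{2677591}$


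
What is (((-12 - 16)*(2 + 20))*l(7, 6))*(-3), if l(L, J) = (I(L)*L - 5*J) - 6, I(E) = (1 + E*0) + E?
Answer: 36960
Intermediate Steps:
I(E) = 1 + E (I(E) = (1 + 0) + E = 1 + E)
l(L, J) = -6 - 5*J + L*(1 + L) (l(L, J) = ((1 + L)*L - 5*J) - 6 = (L*(1 + L) - 5*J) - 6 = (-5*J + L*(1 + L)) - 6 = -6 - 5*J + L*(1 + L))
(((-12 - 16)*(2 + 20))*l(7, 6))*(-3) = (((-12 - 16)*(2 + 20))*(-6 - 5*6 + 7*(1 + 7)))*(-3) = ((-28*22)*(-6 - 30 + 7*8))*(-3) = -616*(-6 - 30 + 56)*(-3) = -616*20*(-3) = -12320*(-3) = 36960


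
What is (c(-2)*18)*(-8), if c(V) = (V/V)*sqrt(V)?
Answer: -144*I*sqrt(2) ≈ -203.65*I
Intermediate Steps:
c(V) = sqrt(V) (c(V) = 1*sqrt(V) = sqrt(V))
(c(-2)*18)*(-8) = (sqrt(-2)*18)*(-8) = ((I*sqrt(2))*18)*(-8) = (18*I*sqrt(2))*(-8) = -144*I*sqrt(2)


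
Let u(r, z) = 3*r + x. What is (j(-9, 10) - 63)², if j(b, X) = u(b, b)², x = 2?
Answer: 315844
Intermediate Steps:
u(r, z) = 2 + 3*r (u(r, z) = 3*r + 2 = 2 + 3*r)
j(b, X) = (2 + 3*b)²
(j(-9, 10) - 63)² = ((2 + 3*(-9))² - 63)² = ((2 - 27)² - 63)² = ((-25)² - 63)² = (625 - 63)² = 562² = 315844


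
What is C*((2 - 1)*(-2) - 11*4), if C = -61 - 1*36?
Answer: 4462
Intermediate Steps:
C = -97 (C = -61 - 36 = -97)
C*((2 - 1)*(-2) - 11*4) = -97*((2 - 1)*(-2) - 11*4) = -97*(1*(-2) - 44) = -97*(-2 - 44) = -97*(-46) = 4462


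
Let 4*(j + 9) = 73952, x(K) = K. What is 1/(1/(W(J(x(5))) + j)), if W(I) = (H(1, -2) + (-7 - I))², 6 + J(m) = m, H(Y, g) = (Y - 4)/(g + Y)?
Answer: 18488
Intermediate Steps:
H(Y, g) = (-4 + Y)/(Y + g)
J(m) = -6 + m
W(I) = (-4 - I)² (W(I) = ((-4 + 1)/(1 - 2) + (-7 - I))² = (-3/(-1) + (-7 - I))² = (-1*(-3) + (-7 - I))² = (3 + (-7 - I))² = (-4 - I)²)
j = 18479 (j = -9 + (¼)*73952 = -9 + 18488 = 18479)
1/(1/(W(J(x(5))) + j)) = 1/(1/((4 + (-6 + 5))² + 18479)) = 1/(1/((4 - 1)² + 18479)) = 1/(1/(3² + 18479)) = 1/(1/(9 + 18479)) = 1/(1/18488) = 18488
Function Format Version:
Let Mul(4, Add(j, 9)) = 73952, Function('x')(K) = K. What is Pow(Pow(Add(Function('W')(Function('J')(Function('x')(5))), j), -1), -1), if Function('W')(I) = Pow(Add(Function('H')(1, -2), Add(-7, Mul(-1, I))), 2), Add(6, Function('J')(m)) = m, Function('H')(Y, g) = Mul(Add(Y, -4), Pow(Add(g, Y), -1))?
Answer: 18488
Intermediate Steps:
Function('H')(Y, g) = Mul(Pow(Add(Y, g), -1), Add(-4, Y)) (Function('H')(Y, g) = Mul(Add(-4, Y), Pow(Add(Y, g), -1)) = Mul(Pow(Add(Y, g), -1), Add(-4, Y)))
Function('J')(m) = Add(-6, m)
Function('W')(I) = Pow(Add(-4, Mul(-1, I)), 2) (Function('W')(I) = Pow(Add(Mul(Pow(Add(1, -2), -1), Add(-4, 1)), Add(-7, Mul(-1, I))), 2) = Pow(Add(Mul(Pow(-1, -1), -3), Add(-7, Mul(-1, I))), 2) = Pow(Add(Mul(-1, -3), Add(-7, Mul(-1, I))), 2) = Pow(Add(3, Add(-7, Mul(-1, I))), 2) = Pow(Add(-4, Mul(-1, I)), 2))
j = 18479 (j = Add(-9, Mul(Rational(1, 4), 73952)) = Add(-9, 18488) = 18479)
Pow(Pow(Add(Function('W')(Function('J')(Function('x')(5))), j), -1), -1) = Pow(Pow(Add(Pow(Add(4, Add(-6, 5)), 2), 18479), -1), -1) = Pow(Pow(Add(Pow(Add(4, -1), 2), 18479), -1), -1) = Pow(Pow(Add(Pow(3, 2), 18479), -1), -1) = Pow(Pow(Add(9, 18479), -1), -1) = Pow(Pow(18488, -1), -1) = Pow(Rational(1, 18488), -1) = 18488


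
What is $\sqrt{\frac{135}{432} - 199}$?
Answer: $\frac{17 i \sqrt{11}}{4} \approx 14.096 i$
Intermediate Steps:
$\sqrt{\frac{135}{432} - 199} = \sqrt{135 \cdot \frac{1}{432} - 199} = \sqrt{\frac{5}{16} - 199} = \sqrt{- \frac{3179}{16}} = \frac{17 i \sqrt{11}}{4}$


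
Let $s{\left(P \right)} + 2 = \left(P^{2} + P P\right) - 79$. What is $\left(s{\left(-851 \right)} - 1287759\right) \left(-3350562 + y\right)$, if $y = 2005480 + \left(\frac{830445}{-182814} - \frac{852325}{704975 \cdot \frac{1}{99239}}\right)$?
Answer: $- \frac{202112158506769703995}{859195331} \approx -2.3523 \cdot 10^{11}$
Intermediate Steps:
$s{\left(P \right)} = -81 + 2 P^{2}$ ($s{\left(P \right)} = -2 - \left(79 - P^{2} - P P\right) = -2 + \left(\left(P^{2} + P^{2}\right) - 79\right) = -2 + \left(2 P^{2} - 79\right) = -2 + \left(-79 + 2 P^{2}\right) = -81 + 2 P^{2}$)
$y = \frac{3240015398098649}{1718390662}$ ($y = 2005480 + \left(830445 \left(- \frac{1}{182814}\right) - \frac{852325}{704975 \cdot \frac{1}{99239}}\right) = 2005480 - \left(\frac{276815}{60938} + \frac{852325}{\frac{704975}{99239}}\right) = 2005480 - \frac{206182706729111}{1718390662} = \frac{3240015398098649}{1718390662} \approx 1.8855 \cdot 10^{6}$)
$\left(s{\left(-851 \right)} - 1287759\right) \left(-3350562 + y\right) = \left(\left(-81 + 2 \left(-851\right)^{2}\right) - 1287759\right) \left(-3350562 + \frac{3240015398098649}{1718390662}\right) = \left(\left(-81 + 2 \cdot 724201\right) - 1287759\right) \left(- \frac{2517559055153395}{1718390662}\right) = \left(\left(-81 + 1448402\right) - 1287759\right) \left(- \frac{2517559055153395}{1718390662}\right) = \left(1448321 - 1287759\right) \left(- \frac{2517559055153395}{1718390662}\right) = 160562 \left(- \frac{2517559055153395}{1718390662}\right) = - \frac{202112158506769703995}{859195331}$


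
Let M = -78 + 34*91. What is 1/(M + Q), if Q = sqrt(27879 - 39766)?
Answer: 3016/9108143 - I*sqrt(11887)/9108143 ≈ 0.00033113 - 1.197e-5*I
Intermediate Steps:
M = 3016 (M = -78 + 3094 = 3016)
Q = I*sqrt(11887) (Q = sqrt(-11887) = I*sqrt(11887) ≈ 109.03*I)
1/(M + Q) = 1/(3016 + I*sqrt(11887))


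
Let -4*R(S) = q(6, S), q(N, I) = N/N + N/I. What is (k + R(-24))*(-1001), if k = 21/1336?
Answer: 459459/2672 ≈ 171.95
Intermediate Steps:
k = 21/1336 (k = 21*(1/1336) = 21/1336 ≈ 0.015719)
q(N, I) = 1 + N/I
R(S) = -(6 + S)/(4*S) (R(S) = -(S + 6)/(4*S) = -(6 + S)/(4*S))
(k + R(-24))*(-1001) = (21/1336 + (¼)*(-6 - 1*(-24))/(-24))*(-1001) = (21/1336 + (¼)*(-1/24)*(-6 + 24))*(-1001) = (21/1336 + (¼)*(-1/24)*18)*(-1001) = (21/1336 - 3/16)*(-1001) = -459/2672*(-1001) = 459459/2672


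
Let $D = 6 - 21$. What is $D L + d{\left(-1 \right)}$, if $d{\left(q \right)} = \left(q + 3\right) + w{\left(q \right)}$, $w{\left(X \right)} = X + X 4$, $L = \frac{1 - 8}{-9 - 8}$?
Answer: $- \frac{156}{17} \approx -9.1765$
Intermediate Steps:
$D = -15$
$L = \frac{7}{17}$ ($L = - \frac{7}{-17} = \left(-7\right) \left(- \frac{1}{17}\right) = \frac{7}{17} \approx 0.41176$)
$w{\left(X \right)} = 5 X$ ($w{\left(X \right)} = X + 4 X = 5 X$)
$d{\left(q \right)} = 3 + 6 q$ ($d{\left(q \right)} = \left(q + 3\right) + 5 q = \left(3 + q\right) + 5 q = 3 + 6 q$)
$D L + d{\left(-1 \right)} = \left(-15\right) \frac{7}{17} + \left(3 + 6 \left(-1\right)\right) = - \frac{105}{17} + \left(3 - 6\right) = - \frac{105}{17} - 3 = - \frac{156}{17}$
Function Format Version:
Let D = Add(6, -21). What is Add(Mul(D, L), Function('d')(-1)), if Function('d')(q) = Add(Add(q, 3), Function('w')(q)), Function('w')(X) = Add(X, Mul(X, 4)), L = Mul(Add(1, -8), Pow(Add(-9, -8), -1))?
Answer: Rational(-156, 17) ≈ -9.1765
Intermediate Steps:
D = -15
L = Rational(7, 17) (L = Mul(-7, Pow(-17, -1)) = Mul(-7, Rational(-1, 17)) = Rational(7, 17) ≈ 0.41176)
Function('w')(X) = Mul(5, X) (Function('w')(X) = Add(X, Mul(4, X)) = Mul(5, X))
Function('d')(q) = Add(3, Mul(6, q)) (Function('d')(q) = Add(Add(q, 3), Mul(5, q)) = Add(Add(3, q), Mul(5, q)) = Add(3, Mul(6, q)))
Add(Mul(D, L), Function('d')(-1)) = Add(Mul(-15, Rational(7, 17)), Add(3, Mul(6, -1))) = Add(Rational(-105, 17), Add(3, -6)) = Add(Rational(-105, 17), -3) = Rational(-156, 17)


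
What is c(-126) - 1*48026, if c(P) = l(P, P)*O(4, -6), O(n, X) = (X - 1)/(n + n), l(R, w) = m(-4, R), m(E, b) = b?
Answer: -191663/4 ≈ -47916.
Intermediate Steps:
l(R, w) = R
O(n, X) = (-1 + X)/(2*n) (O(n, X) = (-1 + X)/((2*n)) = (-1 + X)*(1/(2*n)) = (-1 + X)/(2*n))
c(P) = -7*P/8 (c(P) = P*((½)*(-1 - 6)/4) = P*((½)*(¼)*(-7)) = P*(-7/8) = -7*P/8)
c(-126) - 1*48026 = -7/8*(-126) - 1*48026 = 441/4 - 48026 = -191663/4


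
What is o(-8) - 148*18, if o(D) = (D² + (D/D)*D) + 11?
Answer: -2597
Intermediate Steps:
o(D) = 11 + D + D² (o(D) = (D² + 1*D) + 11 = (D² + D) + 11 = (D + D²) + 11 = 11 + D + D²)
o(-8) - 148*18 = (11 - 8 + (-8)²) - 148*18 = (11 - 8 + 64) - 2664 = 67 - 2664 = -2597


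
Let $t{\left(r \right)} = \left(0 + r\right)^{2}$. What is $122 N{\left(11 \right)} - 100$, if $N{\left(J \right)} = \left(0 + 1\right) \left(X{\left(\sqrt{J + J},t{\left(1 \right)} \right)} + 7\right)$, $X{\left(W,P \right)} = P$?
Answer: $876$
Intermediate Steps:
$t{\left(r \right)} = r^{2}$
$N{\left(J \right)} = 8$ ($N{\left(J \right)} = \left(0 + 1\right) \left(1^{2} + 7\right) = 1 \left(1 + 7\right) = 1 \cdot 8 = 8$)
$122 N{\left(11 \right)} - 100 = 122 \cdot 8 - 100 = 976 - 100 = 876$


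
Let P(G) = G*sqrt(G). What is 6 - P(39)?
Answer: 6 - 39*sqrt(39) ≈ -237.55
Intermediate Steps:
P(G) = G**(3/2)
6 - P(39) = 6 - 39**(3/2) = 6 - 39*sqrt(39)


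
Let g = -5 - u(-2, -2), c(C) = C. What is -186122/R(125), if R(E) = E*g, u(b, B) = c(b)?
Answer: 186122/375 ≈ 496.33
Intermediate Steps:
u(b, B) = b
g = -3 (g = -5 - 1*(-2) = -5 + 2 = -3)
R(E) = -3*E (R(E) = E*(-3) = -3*E)
-186122/R(125) = -186122/((-3*125)) = -186122/(-375) = -186122*(-1/375) = 186122/375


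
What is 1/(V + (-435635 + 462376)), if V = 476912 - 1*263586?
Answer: 1/240067 ≈ 4.1655e-6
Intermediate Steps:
V = 213326 (V = 476912 - 263586 = 213326)
1/(V + (-435635 + 462376)) = 1/(213326 + (-435635 + 462376)) = 1/(213326 + 26741) = 1/240067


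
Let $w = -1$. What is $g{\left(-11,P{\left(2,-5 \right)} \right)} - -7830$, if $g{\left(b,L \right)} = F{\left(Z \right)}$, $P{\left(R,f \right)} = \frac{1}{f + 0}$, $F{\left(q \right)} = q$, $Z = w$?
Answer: $7829$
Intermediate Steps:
$Z = -1$
$P{\left(R,f \right)} = \frac{1}{f}$
$g{\left(b,L \right)} = -1$
$g{\left(-11,P{\left(2,-5 \right)} \right)} - -7830 = -1 - -7830 = -1 + 7830 = 7829$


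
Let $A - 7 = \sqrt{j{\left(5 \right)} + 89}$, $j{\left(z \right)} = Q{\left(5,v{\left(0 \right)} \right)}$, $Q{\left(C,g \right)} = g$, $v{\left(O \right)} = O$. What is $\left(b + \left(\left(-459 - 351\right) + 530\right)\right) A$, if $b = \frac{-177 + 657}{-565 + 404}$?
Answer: $- \frac{45560}{23} - \frac{45560 \sqrt{89}}{161} \approx -4650.5$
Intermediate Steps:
$b = - \frac{480}{161}$ ($b = \frac{480}{-161} = 480 \left(- \frac{1}{161}\right) = - \frac{480}{161} \approx -2.9814$)
$j{\left(z \right)} = 0$
$A = 7 + \sqrt{89}$ ($A = 7 + \sqrt{0 + 89} = 7 + \sqrt{89} \approx 16.434$)
$\left(b + \left(\left(-459 - 351\right) + 530\right)\right) A = \left(- \frac{480}{161} + \left(\left(-459 - 351\right) + 530\right)\right) \left(7 + \sqrt{89}\right) = \left(- \frac{480}{161} + \left(-810 + 530\right)\right) \left(7 + \sqrt{89}\right) = \left(- \frac{480}{161} - 280\right) \left(7 + \sqrt{89}\right) = - \frac{45560 \left(7 + \sqrt{89}\right)}{161} = - \frac{45560}{23} - \frac{45560 \sqrt{89}}{161}$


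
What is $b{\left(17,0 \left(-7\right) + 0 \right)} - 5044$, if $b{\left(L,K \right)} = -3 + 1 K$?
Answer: $-5047$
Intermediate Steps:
$b{\left(L,K \right)} = -3 + K$
$b{\left(17,0 \left(-7\right) + 0 \right)} - 5044 = \left(-3 + \left(0 \left(-7\right) + 0\right)\right) - 5044 = \left(-3 + \left(0 + 0\right)\right) - 5044 = \left(-3 + 0\right) - 5044 = -3 - 5044 = -5047$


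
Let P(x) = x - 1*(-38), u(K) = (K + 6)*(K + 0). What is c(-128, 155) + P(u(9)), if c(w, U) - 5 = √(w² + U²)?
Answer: 178 + √40409 ≈ 379.02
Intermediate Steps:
u(K) = K*(6 + K) (u(K) = (6 + K)*K = K*(6 + K))
c(w, U) = 5 + √(U² + w²) (c(w, U) = 5 + √(w² + U²) = 5 + √(U² + w²))
P(x) = 38 + x (P(x) = x + 38 = 38 + x)
c(-128, 155) + P(u(9)) = (5 + √(155² + (-128)²)) + (38 + 9*(6 + 9)) = (5 + √(24025 + 16384)) + (38 + 9*15) = (5 + √40409) + (38 + 135) = (5 + √40409) + 173 = 178 + √40409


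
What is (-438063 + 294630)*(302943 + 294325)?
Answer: -85667941044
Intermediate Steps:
(-438063 + 294630)*(302943 + 294325) = -143433*597268 = -85667941044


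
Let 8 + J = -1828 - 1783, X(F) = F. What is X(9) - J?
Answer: 3628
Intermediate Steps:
J = -3619 (J = -8 + (-1828 - 1783) = -8 - 3611 = -3619)
X(9) - J = 9 - 1*(-3619) = 9 + 3619 = 3628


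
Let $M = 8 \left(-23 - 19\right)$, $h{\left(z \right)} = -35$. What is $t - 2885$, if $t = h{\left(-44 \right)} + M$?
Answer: $-3256$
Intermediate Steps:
$M = -336$ ($M = 8 \left(-23 - 19\right) = 8 \left(-42\right) = -336$)
$t = -371$ ($t = -35 - 336 = -371$)
$t - 2885 = -371 - 2885 = -3256$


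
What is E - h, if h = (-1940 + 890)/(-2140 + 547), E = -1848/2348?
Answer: -450772/311697 ≈ -1.4462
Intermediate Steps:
E = -462/587 (E = -1848*1/2348 = -462/587 ≈ -0.78705)
h = 350/531 (h = -1050/(-1593) = -1050*(-1/1593) = 350/531 ≈ 0.65913)
E - h = -462/587 - 1*350/531 = -462/587 - 350/531 = -450772/311697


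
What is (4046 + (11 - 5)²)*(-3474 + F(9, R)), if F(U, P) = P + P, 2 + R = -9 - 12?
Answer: -14368640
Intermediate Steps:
R = -23 (R = -2 + (-9 - 12) = -2 - 21 = -23)
F(U, P) = 2*P
(4046 + (11 - 5)²)*(-3474 + F(9, R)) = (4046 + (11 - 5)²)*(-3474 + 2*(-23)) = (4046 + 6²)*(-3474 - 46) = (4046 + 36)*(-3520) = 4082*(-3520) = -14368640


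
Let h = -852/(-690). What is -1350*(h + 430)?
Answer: -13389840/23 ≈ -5.8217e+5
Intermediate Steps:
h = 142/115 (h = -852*(-1/690) = 142/115 ≈ 1.2348)
-1350*(h + 430) = -1350*(142/115 + 430) = -1350*49592/115 = -13389840/23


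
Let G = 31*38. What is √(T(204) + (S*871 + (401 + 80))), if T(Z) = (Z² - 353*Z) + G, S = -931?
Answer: I*√839638 ≈ 916.32*I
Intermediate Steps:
G = 1178
T(Z) = 1178 + Z² - 353*Z (T(Z) = (Z² - 353*Z) + 1178 = 1178 + Z² - 353*Z)
√(T(204) + (S*871 + (401 + 80))) = √((1178 + 204² - 353*204) + (-931*871 + (401 + 80))) = √((1178 + 41616 - 72012) + (-810901 + 481)) = √(-29218 - 810420) = √(-839638) = I*√839638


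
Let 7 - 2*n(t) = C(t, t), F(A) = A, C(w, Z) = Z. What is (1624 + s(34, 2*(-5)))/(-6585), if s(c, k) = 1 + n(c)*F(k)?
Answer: -352/1317 ≈ -0.26727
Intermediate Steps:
n(t) = 7/2 - t/2
s(c, k) = 1 + k*(7/2 - c/2) (s(c, k) = 1 + (7/2 - c/2)*k = 1 + k*(7/2 - c/2))
(1624 + s(34, 2*(-5)))/(-6585) = (1624 + (1 - 2*(-5)*(-7 + 34)/2))/(-6585) = (1624 + (1 - 1/2*(-10)*27))*(-1/6585) = (1624 + (1 + 135))*(-1/6585) = (1624 + 136)*(-1/6585) = 1760*(-1/6585) = -352/1317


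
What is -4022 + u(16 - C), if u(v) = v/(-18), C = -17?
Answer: -24143/6 ≈ -4023.8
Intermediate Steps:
u(v) = -v/18 (u(v) = v*(-1/18) = -v/18)
-4022 + u(16 - C) = -4022 - (16 - 1*(-17))/18 = -4022 - (16 + 17)/18 = -4022 - 1/18*33 = -4022 - 11/6 = -24143/6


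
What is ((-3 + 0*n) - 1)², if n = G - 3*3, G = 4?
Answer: 16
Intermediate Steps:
n = -5 (n = 4 - 3*3 = 4 - 9 = -5)
((-3 + 0*n) - 1)² = ((-3 + 0*(-5)) - 1)² = ((-3 + 0) - 1)² = (-3 - 1)² = (-4)² = 16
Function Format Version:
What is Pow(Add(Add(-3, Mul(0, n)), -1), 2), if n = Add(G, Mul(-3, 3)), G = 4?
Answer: 16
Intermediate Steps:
n = -5 (n = Add(4, Mul(-3, 3)) = Add(4, -9) = -5)
Pow(Add(Add(-3, Mul(0, n)), -1), 2) = Pow(Add(Add(-3, Mul(0, -5)), -1), 2) = Pow(Add(Add(-3, 0), -1), 2) = Pow(Add(-3, -1), 2) = Pow(-4, 2) = 16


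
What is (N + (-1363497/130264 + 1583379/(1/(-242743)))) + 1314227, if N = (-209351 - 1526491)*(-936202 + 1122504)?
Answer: -4852290743195587/6856 ≈ -7.0774e+11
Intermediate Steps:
N = -323390836284 (N = -1735842*186302 = -323390836284)
(N + (-1363497/130264 + 1583379/(1/(-242743)))) + 1314227 = (-323390836284 + (-1363497/130264 + 1583379/(1/(-242743)))) + 1314227 = (-323390836284 + (-1363497*1/130264 + 1583379/(-1/242743))) + 1314227 = (-323390836284 + (-71763/6856 + 1583379*(-242743))) + 1314227 = (-323390836284 + (-71763/6856 - 384354168597)) + 1314227 = (-323390836284 - 2635132179972795/6856) + 1314227 = -4852299753535899/6856 + 1314227 = -4852290743195587/6856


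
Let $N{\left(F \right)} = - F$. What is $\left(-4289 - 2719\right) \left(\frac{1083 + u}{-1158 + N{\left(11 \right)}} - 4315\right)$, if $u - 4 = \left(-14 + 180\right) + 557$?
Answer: $\frac{35362683360}{1169} \approx 3.025 \cdot 10^{7}$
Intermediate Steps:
$u = 727$ ($u = 4 + \left(\left(-14 + 180\right) + 557\right) = 4 + \left(166 + 557\right) = 4 + 723 = 727$)
$\left(-4289 - 2719\right) \left(\frac{1083 + u}{-1158 + N{\left(11 \right)}} - 4315\right) = \left(-4289 - 2719\right) \left(\frac{1083 + 727}{-1158 - 11} - 4315\right) = - 7008 \left(\frac{1810}{-1158 - 11} - 4315\right) = - 7008 \left(\frac{1810}{-1169} - 4315\right) = - 7008 \left(1810 \left(- \frac{1}{1169}\right) - 4315\right) = - 7008 \left(- \frac{1810}{1169} - 4315\right) = \left(-7008\right) \left(- \frac{5046045}{1169}\right) = \frac{35362683360}{1169}$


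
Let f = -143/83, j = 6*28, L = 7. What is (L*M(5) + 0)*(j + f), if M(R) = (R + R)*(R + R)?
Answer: 9660700/83 ≈ 1.1639e+5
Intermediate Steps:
M(R) = 4*R² (M(R) = (2*R)*(2*R) = 4*R²)
j = 168
f = -143/83 (f = -143*1/83 = -143/83 ≈ -1.7229)
(L*M(5) + 0)*(j + f) = (7*(4*5²) + 0)*(168 - 143/83) = (7*(4*25) + 0)*(13801/83) = (7*100 + 0)*(13801/83) = (700 + 0)*(13801/83) = 700*(13801/83) = 9660700/83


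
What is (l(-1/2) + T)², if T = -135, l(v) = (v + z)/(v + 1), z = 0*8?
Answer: 18496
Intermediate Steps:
z = 0
l(v) = v/(1 + v) (l(v) = (v + 0)/(v + 1) = v/(1 + v))
(l(-1/2) + T)² = ((-1/2)/(1 - 1/2) - 135)² = ((-1*½)/(1 - 1*½) - 135)² = (-1/(2*(1 - ½)) - 135)² = (-1/(2*½) - 135)² = (-½*2 - 135)² = (-1 - 135)² = (-136)² = 18496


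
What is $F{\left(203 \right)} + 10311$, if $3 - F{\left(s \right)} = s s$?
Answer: $-30895$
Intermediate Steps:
$F{\left(s \right)} = 3 - s^{2}$ ($F{\left(s \right)} = 3 - s s = 3 - s^{2}$)
$F{\left(203 \right)} + 10311 = \left(3 - 203^{2}\right) + 10311 = \left(3 - 41209\right) + 10311 = -41206 + 10311 = -30895$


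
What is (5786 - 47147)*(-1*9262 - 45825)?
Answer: 2278453407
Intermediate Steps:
(5786 - 47147)*(-1*9262 - 45825) = -41361*(-9262 - 45825) = -41361*(-55087) = 2278453407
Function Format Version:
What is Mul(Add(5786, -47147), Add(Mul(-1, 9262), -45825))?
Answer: 2278453407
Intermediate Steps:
Mul(Add(5786, -47147), Add(Mul(-1, 9262), -45825)) = Mul(-41361, Add(-9262, -45825)) = Mul(-41361, -55087) = 2278453407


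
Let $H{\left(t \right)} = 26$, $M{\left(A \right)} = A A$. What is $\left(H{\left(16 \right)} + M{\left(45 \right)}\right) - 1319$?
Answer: $732$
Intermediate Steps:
$M{\left(A \right)} = A^{2}$
$\left(H{\left(16 \right)} + M{\left(45 \right)}\right) - 1319 = \left(26 + 45^{2}\right) - 1319 = \left(26 + 2025\right) - 1319 = 2051 - 1319 = 732$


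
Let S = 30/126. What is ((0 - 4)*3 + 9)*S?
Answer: -5/7 ≈ -0.71429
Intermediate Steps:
S = 5/21 (S = 30*(1/126) = 5/21 ≈ 0.23810)
((0 - 4)*3 + 9)*S = ((0 - 4)*3 + 9)*(5/21) = (-4*3 + 9)*(5/21) = (-12 + 9)*(5/21) = -3*5/21 = -5/7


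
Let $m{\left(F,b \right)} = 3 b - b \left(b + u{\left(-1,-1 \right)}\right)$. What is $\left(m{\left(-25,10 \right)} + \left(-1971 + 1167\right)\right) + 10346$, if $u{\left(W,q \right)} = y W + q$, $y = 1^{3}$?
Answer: $9492$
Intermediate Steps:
$y = 1$
$u{\left(W,q \right)} = W + q$ ($u{\left(W,q \right)} = 1 W + q = W + q$)
$m{\left(F,b \right)} = 3 b - b \left(-2 + b\right)$ ($m{\left(F,b \right)} = 3 b - b \left(b - 2\right) = 3 b - b \left(-2 + b\right)$)
$\left(m{\left(-25,10 \right)} + \left(-1971 + 1167\right)\right) + 10346 = \left(10 \left(5 - 10\right) + \left(-1971 + 1167\right)\right) + 10346 = \left(10 \left(5 - 10\right) - 804\right) + 10346 = \left(10 \left(-5\right) - 804\right) + 10346 = \left(-50 - 804\right) + 10346 = -854 + 10346 = 9492$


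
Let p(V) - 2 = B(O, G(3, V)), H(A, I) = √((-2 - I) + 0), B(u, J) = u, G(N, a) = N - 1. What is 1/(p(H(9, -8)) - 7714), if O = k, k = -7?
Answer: -1/7719 ≈ -0.00012955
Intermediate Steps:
G(N, a) = -1 + N
O = -7
H(A, I) = √(-2 - I)
p(V) = -5 (p(V) = 2 - 7 = -5)
1/(p(H(9, -8)) - 7714) = 1/(-5 - 7714) = 1/(-7719) = -1/7719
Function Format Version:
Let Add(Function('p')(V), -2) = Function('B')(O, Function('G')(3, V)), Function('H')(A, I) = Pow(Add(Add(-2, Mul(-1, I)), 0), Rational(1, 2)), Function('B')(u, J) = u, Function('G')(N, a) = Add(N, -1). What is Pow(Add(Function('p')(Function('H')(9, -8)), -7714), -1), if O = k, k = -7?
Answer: Rational(-1, 7719) ≈ -0.00012955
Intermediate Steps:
Function('G')(N, a) = Add(-1, N)
O = -7
Function('H')(A, I) = Pow(Add(-2, Mul(-1, I)), Rational(1, 2))
Function('p')(V) = -5 (Function('p')(V) = Add(2, -7) = -5)
Pow(Add(Function('p')(Function('H')(9, -8)), -7714), -1) = Pow(Add(-5, -7714), -1) = Pow(-7719, -1) = Rational(-1, 7719)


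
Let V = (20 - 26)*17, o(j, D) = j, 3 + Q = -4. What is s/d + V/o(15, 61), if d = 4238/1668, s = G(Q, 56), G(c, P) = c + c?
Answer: -130426/10595 ≈ -12.310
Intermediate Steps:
Q = -7 (Q = -3 - 4 = -7)
G(c, P) = 2*c
V = -102 (V = -6*17 = -102)
s = -14 (s = 2*(-7) = -14)
d = 2119/834 (d = 4238*(1/1668) = 2119/834 ≈ 2.5408)
s/d + V/o(15, 61) = -14/2119/834 - 102/15 = -14*834/2119 - 102*1/15 = -11676/2119 - 34/5 = -130426/10595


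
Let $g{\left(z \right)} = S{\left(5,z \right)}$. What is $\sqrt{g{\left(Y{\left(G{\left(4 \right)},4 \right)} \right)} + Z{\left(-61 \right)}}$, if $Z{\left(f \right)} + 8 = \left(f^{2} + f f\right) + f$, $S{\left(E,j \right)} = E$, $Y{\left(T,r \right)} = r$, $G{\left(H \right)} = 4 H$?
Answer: $\sqrt{7378} \approx 85.895$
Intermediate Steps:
$g{\left(z \right)} = 5$
$Z{\left(f \right)} = -8 + f + 2 f^{2}$ ($Z{\left(f \right)} = -8 + \left(\left(f^{2} + f f\right) + f\right) = -8 + \left(\left(f^{2} + f^{2}\right) + f\right) = -8 + \left(2 f^{2} + f\right) = -8 + \left(f + 2 f^{2}\right) = -8 + f + 2 f^{2}$)
$\sqrt{g{\left(Y{\left(G{\left(4 \right)},4 \right)} \right)} + Z{\left(-61 \right)}} = \sqrt{5 - \left(69 - 7442\right)} = \sqrt{5 - -7373} = \sqrt{5 + 7373} = \sqrt{7378}$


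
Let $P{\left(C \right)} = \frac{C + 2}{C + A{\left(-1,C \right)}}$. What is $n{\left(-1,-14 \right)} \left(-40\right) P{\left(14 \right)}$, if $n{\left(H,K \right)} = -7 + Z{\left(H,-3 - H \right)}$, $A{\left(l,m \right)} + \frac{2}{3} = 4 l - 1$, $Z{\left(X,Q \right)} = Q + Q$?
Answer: $\frac{4224}{5} \approx 844.8$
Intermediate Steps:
$Z{\left(X,Q \right)} = 2 Q$
$A{\left(l,m \right)} = - \frac{5}{3} + 4 l$ ($A{\left(l,m \right)} = - \frac{2}{3} + \left(4 l - 1\right) = - \frac{2}{3} + \left(-1 + 4 l\right) = - \frac{5}{3} + 4 l$)
$n{\left(H,K \right)} = -13 - 2 H$ ($n{\left(H,K \right)} = -7 + 2 \left(-3 - H\right) = -7 - \left(6 + 2 H\right) = -13 - 2 H$)
$P{\left(C \right)} = \frac{2 + C}{- \frac{17}{3} + C}$ ($P{\left(C \right)} = \frac{C + 2}{C + \left(- \frac{5}{3} + 4 \left(-1\right)\right)} = \frac{2 + C}{C - \frac{17}{3}} = \frac{2 + C}{- \frac{17}{3} + C}$)
$n{\left(-1,-14 \right)} \left(-40\right) P{\left(14 \right)} = \left(-13 - -2\right) \left(-40\right) \frac{3 \left(2 + 14\right)}{-17 + 3 \cdot 14} = \left(-13 + 2\right) \left(-40\right) 3 \frac{1}{-17 + 42} \cdot 16 = \left(-11\right) \left(-40\right) 3 \cdot \frac{1}{25} \cdot 16 = 440 \cdot 3 \cdot \frac{1}{25} \cdot 16 = 440 \cdot \frac{48}{25} = \frac{4224}{5}$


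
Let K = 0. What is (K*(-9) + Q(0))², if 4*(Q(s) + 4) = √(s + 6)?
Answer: (16 - √6)²/16 ≈ 11.476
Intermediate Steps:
Q(s) = -4 + √(6 + s)/4 (Q(s) = -4 + √(s + 6)/4 = -4 + √(6 + s)/4)
(K*(-9) + Q(0))² = (0*(-9) + (-4 + √(6 + 0)/4))² = (0 + (-4 + √6/4))² = (-4 + √6/4)²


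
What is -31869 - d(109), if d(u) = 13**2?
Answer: -32038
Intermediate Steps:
d(u) = 169
-31869 - d(109) = -31869 - 1*169 = -31869 - 169 = -32038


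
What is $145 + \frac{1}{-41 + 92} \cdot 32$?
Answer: $\frac{7427}{51} \approx 145.63$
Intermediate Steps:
$145 + \frac{1}{-41 + 92} \cdot 32 = 145 + \frac{1}{51} \cdot 32 = 145 + \frac{32}{51} = \frac{7427}{51}$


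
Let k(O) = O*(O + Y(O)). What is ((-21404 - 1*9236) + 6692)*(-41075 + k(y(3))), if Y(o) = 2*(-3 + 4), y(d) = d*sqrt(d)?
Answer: 983017504 - 143688*sqrt(3) ≈ 9.8277e+8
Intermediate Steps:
y(d) = d**(3/2)
Y(o) = 2 (Y(o) = 2*1 = 2)
k(O) = O*(2 + O) (k(O) = O*(O + 2) = O*(2 + O))
((-21404 - 1*9236) + 6692)*(-41075 + k(y(3))) = ((-21404 - 1*9236) + 6692)*(-41075 + 3**(3/2)*(2 + 3**(3/2))) = ((-21404 - 9236) + 6692)*(-41075 + (3*sqrt(3))*(2 + 3*sqrt(3))) = (-30640 + 6692)*(-41075 + 3*sqrt(3)*(2 + 3*sqrt(3))) = -23948*(-41075 + 3*sqrt(3)*(2 + 3*sqrt(3))) = 983664100 - 71844*sqrt(3)*(2 + 3*sqrt(3))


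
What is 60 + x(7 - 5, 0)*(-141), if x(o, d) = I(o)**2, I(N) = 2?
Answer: -504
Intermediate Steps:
x(o, d) = 4 (x(o, d) = 2**2 = 4)
60 + x(7 - 5, 0)*(-141) = 60 + 4*(-141) = 60 - 564 = -504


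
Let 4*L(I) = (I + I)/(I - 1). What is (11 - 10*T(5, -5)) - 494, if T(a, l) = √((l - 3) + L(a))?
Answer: -483 - 5*I*√118/2 ≈ -483.0 - 27.157*I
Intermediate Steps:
L(I) = I/(2*(-1 + I)) (L(I) = ((I + I)/(I - 1))/4 = ((2*I)/(-1 + I))/4 = (2*I/(-1 + I))/4 = I/(2*(-1 + I)))
T(a, l) = √(-3 + l + a/(2*(-1 + a))) (T(a, l) = √((l - 3) + a/(2*(-1 + a))) = √((-3 + l) + a/(2*(-1 + a))) = √(-3 + l + a/(2*(-1 + a))))
(11 - 10*T(5, -5)) - 494 = (11 - 5*√2*√(-6 + 2*(-5) + 5/(-1 + 5))) - 494 = (11 - 5*√2*√(-6 - 10 + 5/4)) - 494 = (11 - 5*√2*√(-59/4)) - 494 = (11 - 5*√2*I*√59/2) - 494 = (11 - 5*I*√118/2) - 494 = -483 - 5*I*√118/2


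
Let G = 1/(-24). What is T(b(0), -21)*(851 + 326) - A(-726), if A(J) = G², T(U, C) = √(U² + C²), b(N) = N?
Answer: 14236991/576 ≈ 24717.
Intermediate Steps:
G = -1/24 ≈ -0.041667
T(U, C) = √(C² + U²)
A(J) = 1/576 (A(J) = (-1/24)² = 1/576)
T(b(0), -21)*(851 + 326) - A(-726) = √((-21)² + 0²)*(851 + 326) - 1*1/576 = √(441 + 0)*1177 - 1/576 = √441*1177 - 1/576 = 21*1177 - 1/576 = 24717 - 1/576 = 14236991/576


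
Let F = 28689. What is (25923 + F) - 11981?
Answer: 42631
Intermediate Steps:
(25923 + F) - 11981 = (25923 + 28689) - 11981 = 54612 - 11981 = 42631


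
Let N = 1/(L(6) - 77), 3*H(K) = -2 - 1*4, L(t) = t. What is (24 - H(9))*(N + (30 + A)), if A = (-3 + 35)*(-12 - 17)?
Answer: -1657734/71 ≈ -23348.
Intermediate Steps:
A = -928 (A = 32*(-29) = -928)
H(K) = -2 (H(K) = (-2 - 1*4)/3 = (-2 - 4)/3 = (1/3)*(-6) = -2)
N = -1/71 (N = 1/(6 - 77) = 1/(-71) = -1/71 ≈ -0.014085)
(24 - H(9))*(N + (30 + A)) = (24 - 1*(-2))*(-1/71 + (30 - 928)) = (24 + 2)*(-1/71 - 898) = 26*(-63759/71) = -1657734/71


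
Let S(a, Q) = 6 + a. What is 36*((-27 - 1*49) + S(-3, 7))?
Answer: -2628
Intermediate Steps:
36*((-27 - 1*49) + S(-3, 7)) = 36*((-27 - 1*49) + (6 - 3)) = 36*((-27 - 49) + 3) = 36*(-76 + 3) = 36*(-73) = -2628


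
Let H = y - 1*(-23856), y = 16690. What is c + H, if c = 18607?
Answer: 59153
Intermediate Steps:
H = 40546 (H = 16690 - 1*(-23856) = 16690 + 23856 = 40546)
c + H = 18607 + 40546 = 59153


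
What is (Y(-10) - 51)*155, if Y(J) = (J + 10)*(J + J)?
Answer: -7905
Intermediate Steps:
Y(J) = 2*J*(10 + J) (Y(J) = (10 + J)*(2*J) = 2*J*(10 + J))
(Y(-10) - 51)*155 = (2*(-10)*(10 - 10) - 51)*155 = (2*(-10)*0 - 51)*155 = (0 - 51)*155 = -51*155 = -7905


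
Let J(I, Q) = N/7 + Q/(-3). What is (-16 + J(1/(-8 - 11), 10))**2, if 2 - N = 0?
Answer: 160000/441 ≈ 362.81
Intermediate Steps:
N = 2 (N = 2 - 1*0 = 2 + 0 = 2)
J(I, Q) = 2/7 - Q/3 (J(I, Q) = 2/7 + Q/(-3) = 2*(1/7) + Q*(-1/3) = 2/7 - Q/3)
(-16 + J(1/(-8 - 11), 10))**2 = (-16 + (2/7 - 1/3*10))**2 = (-16 + (2/7 - 10/3))**2 = (-16 - 64/21)**2 = (-400/21)**2 = 160000/441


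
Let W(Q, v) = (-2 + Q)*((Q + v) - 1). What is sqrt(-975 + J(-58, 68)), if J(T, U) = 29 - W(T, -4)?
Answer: I*sqrt(4726) ≈ 68.746*I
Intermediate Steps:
W(Q, v) = (-2 + Q)*(-1 + Q + v)
J(T, U) = 19 - T**2 + 7*T (J(T, U) = 29 - (2 + T**2 - 3*T - 2*(-4) + T*(-4)) = 29 - (2 + T**2 - 3*T + 8 - 4*T) = 29 - (10 + T**2 - 7*T) = 29 + (-10 - T**2 + 7*T) = 19 - T**2 + 7*T)
sqrt(-975 + J(-58, 68)) = sqrt(-975 + (19 - 1*(-58)**2 + 7*(-58))) = sqrt(-975 + (19 - 1*3364 - 406)) = sqrt(-975 + (19 - 3364 - 406)) = sqrt(-975 - 3751) = sqrt(-4726) = I*sqrt(4726)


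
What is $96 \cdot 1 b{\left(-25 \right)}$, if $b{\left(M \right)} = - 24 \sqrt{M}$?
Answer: $- 11520 i \approx - 11520.0 i$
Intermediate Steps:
$96 \cdot 1 b{\left(-25 \right)} = 96 \cdot 1 \left(- 24 \sqrt{-25}\right) = 96 \left(- 24 \cdot 5 i\right) = 96 \left(- 120 i\right) = - 11520 i$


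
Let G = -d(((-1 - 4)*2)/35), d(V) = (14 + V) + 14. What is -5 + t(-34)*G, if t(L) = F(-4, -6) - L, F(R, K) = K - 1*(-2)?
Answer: -5855/7 ≈ -836.43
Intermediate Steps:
F(R, K) = 2 + K (F(R, K) = K + 2 = 2 + K)
t(L) = -4 - L (t(L) = (2 - 6) - L = -4 - L)
d(V) = 28 + V
G = -194/7 (G = -(28 + ((-1 - 4)*2)/35) = -(28 - 5*2*(1/35)) = -(28 - 10*1/35) = -(28 - 2/7) = -1*194/7 = -194/7 ≈ -27.714)
-5 + t(-34)*G = -5 + (-4 - 1*(-34))*(-194/7) = -5 + (-4 + 34)*(-194/7) = -5 + 30*(-194/7) = -5 - 5820/7 = -5855/7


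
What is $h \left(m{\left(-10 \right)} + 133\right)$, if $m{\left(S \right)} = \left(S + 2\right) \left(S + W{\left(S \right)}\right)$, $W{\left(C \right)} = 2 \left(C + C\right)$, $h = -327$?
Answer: $-174291$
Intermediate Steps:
$W{\left(C \right)} = 4 C$ ($W{\left(C \right)} = 2 \cdot 2 C = 4 C$)
$m{\left(S \right)} = 5 S \left(2 + S\right)$ ($m{\left(S \right)} = \left(S + 2\right) \left(S + 4 S\right) = \left(2 + S\right) 5 S = 5 S \left(2 + S\right)$)
$h \left(m{\left(-10 \right)} + 133\right) = - 327 \left(5 \left(-10\right) \left(2 - 10\right) + 133\right) = - 327 \left(5 \left(-10\right) \left(-8\right) + 133\right) = - 327 \left(400 + 133\right) = \left(-327\right) 533 = -174291$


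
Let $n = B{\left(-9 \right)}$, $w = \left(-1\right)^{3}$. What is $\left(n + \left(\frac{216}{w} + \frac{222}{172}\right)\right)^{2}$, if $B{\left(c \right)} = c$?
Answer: $\frac{370139121}{7396} \approx 50046.0$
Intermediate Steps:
$w = -1$
$n = -9$
$\left(n + \left(\frac{216}{w} + \frac{222}{172}\right)\right)^{2} = \left(-9 + \left(\frac{216}{-1} + \frac{222}{172}\right)\right)^{2} = \left(-9 + \left(216 \left(-1\right) + 222 \cdot \frac{1}{172}\right)\right)^{2} = \left(-9 + \left(-216 + \frac{111}{86}\right)\right)^{2} = \left(-9 - \frac{18465}{86}\right)^{2} = \left(- \frac{19239}{86}\right)^{2} = \frac{370139121}{7396}$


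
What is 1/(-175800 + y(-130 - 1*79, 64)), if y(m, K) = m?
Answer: -1/176009 ≈ -5.6815e-6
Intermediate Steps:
1/(-175800 + y(-130 - 1*79, 64)) = 1/(-175800 + (-130 - 1*79)) = 1/(-175800 + (-130 - 79)) = 1/(-175800 - 209) = 1/(-176009) = -1/176009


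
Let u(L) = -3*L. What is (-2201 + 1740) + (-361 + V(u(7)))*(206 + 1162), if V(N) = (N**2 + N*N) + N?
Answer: 683539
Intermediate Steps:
V(N) = N + 2*N**2 (V(N) = (N**2 + N**2) + N = 2*N**2 + N = N + 2*N**2)
(-2201 + 1740) + (-361 + V(u(7)))*(206 + 1162) = (-2201 + 1740) + (-361 + (-3*7)*(1 + 2*(-3*7)))*(206 + 1162) = -461 + (-361 - 21*(1 + 2*(-21)))*1368 = -461 + (-361 - 21*(1 - 42))*1368 = -461 + (-361 - 21*(-41))*1368 = -461 + (-361 + 861)*1368 = -461 + 500*1368 = -461 + 684000 = 683539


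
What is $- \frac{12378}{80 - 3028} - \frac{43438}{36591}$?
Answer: $\frac{162434087}{53935134} \approx 3.0117$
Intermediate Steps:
$- \frac{12378}{80 - 3028} - \frac{43438}{36591} = - \frac{12378}{-2948} - \frac{43438}{36591} = \left(-12378\right) \left(- \frac{1}{2948}\right) - \frac{43438}{36591} = \frac{6189}{1474} - \frac{43438}{36591} = \frac{162434087}{53935134}$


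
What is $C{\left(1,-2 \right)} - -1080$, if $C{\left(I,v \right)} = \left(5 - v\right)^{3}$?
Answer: $1423$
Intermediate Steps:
$C{\left(1,-2 \right)} - -1080 = - \left(-5 - 2\right)^{3} - -1080 = - \left(-7\right)^{3} + 1080 = \left(-1\right) \left(-343\right) + 1080 = 343 + 1080 = 1423$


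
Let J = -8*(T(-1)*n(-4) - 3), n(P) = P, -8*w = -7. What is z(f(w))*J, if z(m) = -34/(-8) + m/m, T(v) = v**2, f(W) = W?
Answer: 294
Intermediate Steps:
w = 7/8 (w = -1/8*(-7) = 7/8 ≈ 0.87500)
z(m) = 21/4 (z(m) = -34*(-1/8) + 1 = 17/4 + 1 = 21/4)
J = 56 (J = -8*((-1)**2*(-4) - 3) = -8*(1*(-4) - 3) = -8*(-4 - 3) = -8*(-7) = 56)
z(f(w))*J = (21/4)*56 = 294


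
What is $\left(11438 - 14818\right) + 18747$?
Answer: $15367$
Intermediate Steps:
$\left(11438 - 14818\right) + 18747 = -3380 + 18747 = 15367$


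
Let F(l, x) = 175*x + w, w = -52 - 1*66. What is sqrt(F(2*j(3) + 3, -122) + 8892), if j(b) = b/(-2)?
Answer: 4*I*sqrt(786) ≈ 112.14*I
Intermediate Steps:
w = -118 (w = -52 - 66 = -118)
j(b) = -b/2 (j(b) = b*(-1/2) = -b/2)
F(l, x) = -118 + 175*x (F(l, x) = 175*x - 118 = -118 + 175*x)
sqrt(F(2*j(3) + 3, -122) + 8892) = sqrt((-118 + 175*(-122)) + 8892) = sqrt((-118 - 21350) + 8892) = sqrt(-21468 + 8892) = sqrt(-12576) = 4*I*sqrt(786)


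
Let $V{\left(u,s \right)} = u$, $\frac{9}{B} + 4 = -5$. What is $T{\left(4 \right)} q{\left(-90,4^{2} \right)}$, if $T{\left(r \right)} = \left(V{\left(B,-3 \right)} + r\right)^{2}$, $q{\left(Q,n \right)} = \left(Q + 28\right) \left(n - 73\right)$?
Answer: $31806$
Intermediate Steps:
$B = -1$ ($B = \frac{9}{-4 - 5} = \frac{9}{-9} = 9 \left(- \frac{1}{9}\right) = -1$)
$q{\left(Q,n \right)} = \left(-73 + n\right) \left(28 + Q\right)$ ($q{\left(Q,n \right)} = \left(28 + Q\right) \left(-73 + n\right) = \left(-73 + n\right) \left(28 + Q\right)$)
$T{\left(r \right)} = \left(-1 + r\right)^{2}$
$T{\left(4 \right)} q{\left(-90,4^{2} \right)} = \left(-1 + 4\right)^{2} \left(-2044 - -6570 + 28 \cdot 4^{2} - 90 \cdot 4^{2}\right) = 3^{2} \left(-2044 + 6570 + 28 \cdot 16 - 1440\right) = 9 \left(-2044 + 6570 + 448 - 1440\right) = 9 \cdot 3534 = 31806$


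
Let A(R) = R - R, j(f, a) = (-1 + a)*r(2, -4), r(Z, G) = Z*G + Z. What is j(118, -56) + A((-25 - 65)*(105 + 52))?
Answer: 342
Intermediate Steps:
r(Z, G) = Z + G*Z (r(Z, G) = G*Z + Z = Z + G*Z)
j(f, a) = 6 - 6*a (j(f, a) = (-1 + a)*(2*(1 - 4)) = (-1 + a)*(2*(-3)) = (-1 + a)*(-6) = 6 - 6*a)
A(R) = 0
j(118, -56) + A((-25 - 65)*(105 + 52)) = (6 - 6*(-56)) + 0 = (6 + 336) + 0 = 342 + 0 = 342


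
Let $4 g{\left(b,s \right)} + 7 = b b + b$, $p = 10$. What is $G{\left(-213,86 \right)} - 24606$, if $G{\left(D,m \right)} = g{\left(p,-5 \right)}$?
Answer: $- \frac{98321}{4} \approx -24580.0$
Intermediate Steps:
$g{\left(b,s \right)} = - \frac{7}{4} + \frac{b}{4} + \frac{b^{2}}{4}$ ($g{\left(b,s \right)} = - \frac{7}{4} + \frac{b b + b}{4} = - \frac{7}{4} + \frac{b^{2} + b}{4} = - \frac{7}{4} + \frac{b + b^{2}}{4} = - \frac{7}{4} + \left(\frac{b}{4} + \frac{b^{2}}{4}\right) = - \frac{7}{4} + \frac{b}{4} + \frac{b^{2}}{4}$)
$G{\left(D,m \right)} = \frac{103}{4}$ ($G{\left(D,m \right)} = - \frac{7}{4} + \frac{1}{4} \cdot 10 + \frac{10^{2}}{4} = - \frac{7}{4} + \frac{5}{2} + \frac{1}{4} \cdot 100 = - \frac{7}{4} + \frac{5}{2} + 25 = \frac{103}{4}$)
$G{\left(-213,86 \right)} - 24606 = \frac{103}{4} - 24606 = - \frac{98321}{4}$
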